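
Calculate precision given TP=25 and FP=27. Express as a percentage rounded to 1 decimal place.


Precision = TP / (TP + FP) * 100
= 25 / (25 + 27)
= 25 / 52
= 0.4808
= 48.1%

48.1


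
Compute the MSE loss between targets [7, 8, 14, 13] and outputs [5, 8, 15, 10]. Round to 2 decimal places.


Differences: [2, 0, -1, 3]
Squared errors: [4, 0, 1, 9]
Sum of squared errors = 14
MSE = 14 / 4 = 3.50

3.50


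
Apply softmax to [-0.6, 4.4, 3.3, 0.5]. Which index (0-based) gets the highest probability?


Softmax is a monotonic transformation, so it preserves the argmax.
We need to find the index of the maximum logit.
Index 0: -0.6
Index 1: 4.4
Index 2: 3.3
Index 3: 0.5
Maximum logit = 4.4 at index 1

1


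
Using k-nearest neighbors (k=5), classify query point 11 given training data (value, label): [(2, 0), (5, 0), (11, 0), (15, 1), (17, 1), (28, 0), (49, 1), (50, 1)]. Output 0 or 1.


Distances from query 11:
Point 11 (class 0): distance = 0
Point 15 (class 1): distance = 4
Point 5 (class 0): distance = 6
Point 17 (class 1): distance = 6
Point 2 (class 0): distance = 9
K=5 nearest neighbors: classes = [0, 1, 0, 1, 0]
Votes for class 1: 2 / 5
Majority vote => class 0

0


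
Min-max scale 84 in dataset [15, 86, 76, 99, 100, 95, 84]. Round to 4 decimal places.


Min = 15, Max = 100
Range = 100 - 15 = 85
Scaled = (x - min) / (max - min)
= (84 - 15) / 85
= 69 / 85
= 0.8118

0.8118


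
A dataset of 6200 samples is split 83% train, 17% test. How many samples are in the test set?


Train samples = 6200 * 83% = 5146
Test samples = 6200 - 5146
= 1054

1054


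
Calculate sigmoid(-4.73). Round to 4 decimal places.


sigmoid(z) = 1 / (1 + exp(-z))
exp(-(-4.73)) = exp(4.73) = 113.2956
1 + 113.2956 = 114.2956
1 / 114.2956 = 0.0087

0.0087


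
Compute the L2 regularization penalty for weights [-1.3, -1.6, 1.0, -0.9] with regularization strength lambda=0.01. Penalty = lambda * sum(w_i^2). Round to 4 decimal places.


Squaring each weight:
(-1.3)^2 = 1.69
(-1.6)^2 = 2.56
1.0^2 = 1.0
(-0.9)^2 = 0.81
Sum of squares = 6.06
Penalty = 0.01 * 6.06 = 0.0606

0.0606


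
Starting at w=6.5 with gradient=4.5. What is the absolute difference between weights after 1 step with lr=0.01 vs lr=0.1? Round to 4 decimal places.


With lr=0.01: w_new = 6.5 - 0.01 * 4.5 = 6.455
With lr=0.1: w_new = 6.5 - 0.1 * 4.5 = 6.05
Absolute difference = |6.455 - 6.05|
= 0.4050

0.4050


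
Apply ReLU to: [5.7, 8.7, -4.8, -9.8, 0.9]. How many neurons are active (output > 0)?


ReLU(x) = max(0, x) for each element:
ReLU(5.7) = 5.7
ReLU(8.7) = 8.7
ReLU(-4.8) = 0
ReLU(-9.8) = 0
ReLU(0.9) = 0.9
Active neurons (>0): 3

3


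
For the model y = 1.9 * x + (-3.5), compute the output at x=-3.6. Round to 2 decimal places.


y = 1.9 * -3.6 + (-3.5)
= -6.84 + (-3.5)
= -10.34

-10.34


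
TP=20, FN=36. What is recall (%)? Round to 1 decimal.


Recall = TP / (TP + FN) * 100
= 20 / (20 + 36)
= 20 / 56
= 0.3571
= 35.7%

35.7


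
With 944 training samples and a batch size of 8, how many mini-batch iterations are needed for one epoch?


Iterations per epoch = dataset_size / batch_size
= 944 / 8
= 118

118


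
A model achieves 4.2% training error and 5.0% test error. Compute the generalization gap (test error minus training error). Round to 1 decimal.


Generalization gap = test_error - train_error
= 5.0 - 4.2
= 0.8%
A small gap suggests good generalization.

0.8


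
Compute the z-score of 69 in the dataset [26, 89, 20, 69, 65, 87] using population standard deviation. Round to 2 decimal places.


Mean = (26 + 89 + 20 + 69 + 65 + 87) / 6 = 59.3333
Variance = sum((x_i - mean)^2) / n = 738.2222
Std = sqrt(738.2222) = 27.1702
Z = (x - mean) / std
= (69 - 59.3333) / 27.1702
= 9.6667 / 27.1702
= 0.36

0.36


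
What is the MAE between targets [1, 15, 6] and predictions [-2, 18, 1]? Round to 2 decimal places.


Absolute errors: [3, 3, 5]
Sum of absolute errors = 11
MAE = 11 / 3 = 3.67

3.67


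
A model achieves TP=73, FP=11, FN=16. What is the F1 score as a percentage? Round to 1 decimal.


Precision = TP / (TP + FP) = 73 / 84 = 0.869
Recall = TP / (TP + FN) = 73 / 89 = 0.8202
F1 = 2 * P * R / (P + R)
= 2 * 0.869 * 0.8202 / (0.869 + 0.8202)
= 1.4256 / 1.6893
= 0.8439
As percentage: 84.4%

84.4


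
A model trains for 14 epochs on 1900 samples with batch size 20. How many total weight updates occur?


Iterations per epoch = 1900 / 20 = 95
Total updates = iterations_per_epoch * epochs
= 95 * 14
= 1330

1330


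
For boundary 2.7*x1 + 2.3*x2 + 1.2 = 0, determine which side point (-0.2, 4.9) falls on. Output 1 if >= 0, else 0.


Compute 2.7 * -0.2 + 2.3 * 4.9 + 1.2
= -0.54 + 11.27 + 1.2
= 11.93
Since 11.93 >= 0, the point is on the positive side.

1


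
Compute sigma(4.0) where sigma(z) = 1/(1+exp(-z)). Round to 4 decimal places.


sigmoid(z) = 1 / (1 + exp(-z))
exp(-(4.0)) = exp(-4.0) = 0.0183
1 + 0.0183 = 1.0183
1 / 1.0183 = 0.9820

0.9820


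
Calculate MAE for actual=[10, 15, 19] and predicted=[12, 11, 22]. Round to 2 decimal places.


Absolute errors: [2, 4, 3]
Sum of absolute errors = 9
MAE = 9 / 3 = 3.00

3.00


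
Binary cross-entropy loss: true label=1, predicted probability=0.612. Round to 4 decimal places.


For y=1: Loss = -log(p)
= -log(0.612)
= -(-0.491)
= 0.4910

0.4910


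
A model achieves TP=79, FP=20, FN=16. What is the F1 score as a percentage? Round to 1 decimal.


Precision = TP / (TP + FP) = 79 / 99 = 0.798
Recall = TP / (TP + FN) = 79 / 95 = 0.8316
F1 = 2 * P * R / (P + R)
= 2 * 0.798 * 0.8316 / (0.798 + 0.8316)
= 1.3272 / 1.6296
= 0.8144
As percentage: 81.4%

81.4


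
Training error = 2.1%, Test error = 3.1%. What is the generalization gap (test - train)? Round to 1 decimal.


Generalization gap = test_error - train_error
= 3.1 - 2.1
= 1.0%
A small gap suggests good generalization.

1.0


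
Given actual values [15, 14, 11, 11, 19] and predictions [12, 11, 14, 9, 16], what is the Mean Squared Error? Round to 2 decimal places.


Differences: [3, 3, -3, 2, 3]
Squared errors: [9, 9, 9, 4, 9]
Sum of squared errors = 40
MSE = 40 / 5 = 8.00

8.00


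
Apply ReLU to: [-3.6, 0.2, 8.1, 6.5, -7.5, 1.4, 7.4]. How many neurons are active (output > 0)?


ReLU(x) = max(0, x) for each element:
ReLU(-3.6) = 0
ReLU(0.2) = 0.2
ReLU(8.1) = 8.1
ReLU(6.5) = 6.5
ReLU(-7.5) = 0
ReLU(1.4) = 1.4
ReLU(7.4) = 7.4
Active neurons (>0): 5

5


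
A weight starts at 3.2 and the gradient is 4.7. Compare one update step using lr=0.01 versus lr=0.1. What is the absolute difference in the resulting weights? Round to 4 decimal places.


With lr=0.01: w_new = 3.2 - 0.01 * 4.7 = 3.153
With lr=0.1: w_new = 3.2 - 0.1 * 4.7 = 2.73
Absolute difference = |3.153 - 2.73|
= 0.4230

0.4230


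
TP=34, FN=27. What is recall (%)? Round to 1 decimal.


Recall = TP / (TP + FN) * 100
= 34 / (34 + 27)
= 34 / 61
= 0.5574
= 55.7%

55.7


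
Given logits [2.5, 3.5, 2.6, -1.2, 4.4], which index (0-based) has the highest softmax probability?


Softmax is a monotonic transformation, so it preserves the argmax.
We need to find the index of the maximum logit.
Index 0: 2.5
Index 1: 3.5
Index 2: 2.6
Index 3: -1.2
Index 4: 4.4
Maximum logit = 4.4 at index 4

4


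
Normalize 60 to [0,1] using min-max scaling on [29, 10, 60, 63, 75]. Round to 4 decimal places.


Min = 10, Max = 75
Range = 75 - 10 = 65
Scaled = (x - min) / (max - min)
= (60 - 10) / 65
= 50 / 65
= 0.7692

0.7692


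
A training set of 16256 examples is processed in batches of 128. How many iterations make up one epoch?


Iterations per epoch = dataset_size / batch_size
= 16256 / 128
= 127

127


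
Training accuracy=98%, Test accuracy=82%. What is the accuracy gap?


Gap = train_accuracy - test_accuracy
= 98 - 82
= 16%
This gap suggests the model is overfitting.

16


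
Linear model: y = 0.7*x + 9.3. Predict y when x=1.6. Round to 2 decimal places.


y = 0.7 * 1.6 + (9.3)
= 1.12 + (9.3)
= 10.42

10.42


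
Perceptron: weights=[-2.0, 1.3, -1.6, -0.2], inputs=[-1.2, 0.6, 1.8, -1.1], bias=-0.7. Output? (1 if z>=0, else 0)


z = w . x + b
= -2.0*-1.2 + 1.3*0.6 + -1.6*1.8 + -0.2*-1.1 + -0.7
= 2.4 + 0.78 + -2.88 + 0.22 + -0.7
= 0.52 + -0.7
= -0.18
Since z = -0.18 < 0, output = 0

0


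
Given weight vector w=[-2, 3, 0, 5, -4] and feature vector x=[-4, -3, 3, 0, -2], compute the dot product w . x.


Element-wise products:
-2 * -4 = 8
3 * -3 = -9
0 * 3 = 0
5 * 0 = 0
-4 * -2 = 8
Sum = 8 + -9 + 0 + 0 + 8
= 7

7


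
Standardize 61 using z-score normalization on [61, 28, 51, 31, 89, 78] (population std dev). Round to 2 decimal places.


Mean = (61 + 28 + 51 + 31 + 89 + 78) / 6 = 56.3333
Variance = sum((x_i - mean)^2) / n = 505.2222
Std = sqrt(505.2222) = 22.4771
Z = (x - mean) / std
= (61 - 56.3333) / 22.4771
= 4.6667 / 22.4771
= 0.21

0.21


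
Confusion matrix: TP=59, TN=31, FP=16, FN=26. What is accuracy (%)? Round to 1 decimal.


Accuracy = (TP + TN) / (TP + TN + FP + FN) * 100
= (59 + 31) / (59 + 31 + 16 + 26)
= 90 / 132
= 0.6818
= 68.2%

68.2


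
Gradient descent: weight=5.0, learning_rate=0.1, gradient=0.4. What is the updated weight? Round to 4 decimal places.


w_new = w_old - lr * gradient
= 5.0 - 0.1 * 0.4
= 5.0 - (0.04)
= 4.9600

4.9600


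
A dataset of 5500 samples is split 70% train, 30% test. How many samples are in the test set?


Train samples = 5500 * 70% = 3850
Test samples = 5500 - 3850
= 1650

1650


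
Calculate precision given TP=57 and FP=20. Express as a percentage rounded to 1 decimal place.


Precision = TP / (TP + FP) * 100
= 57 / (57 + 20)
= 57 / 77
= 0.7403
= 74.0%

74.0


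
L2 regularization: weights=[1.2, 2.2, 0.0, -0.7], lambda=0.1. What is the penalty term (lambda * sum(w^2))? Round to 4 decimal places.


Squaring each weight:
1.2^2 = 1.44
2.2^2 = 4.84
0.0^2 = 0.0
(-0.7)^2 = 0.49
Sum of squares = 6.77
Penalty = 0.1 * 6.77 = 0.6770

0.6770


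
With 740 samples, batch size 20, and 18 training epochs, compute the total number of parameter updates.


Iterations per epoch = 740 / 20 = 37
Total updates = iterations_per_epoch * epochs
= 37 * 18
= 666

666


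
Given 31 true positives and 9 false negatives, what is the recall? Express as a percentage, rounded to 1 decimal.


Recall = TP / (TP + FN) * 100
= 31 / (31 + 9)
= 31 / 40
= 0.775
= 77.5%

77.5


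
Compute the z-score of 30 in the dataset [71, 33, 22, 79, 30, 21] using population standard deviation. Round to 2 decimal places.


Mean = (71 + 33 + 22 + 79 + 30 + 21) / 6 = 42.6667
Variance = sum((x_i - mean)^2) / n = 545.5556
Std = sqrt(545.5556) = 23.3571
Z = (x - mean) / std
= (30 - 42.6667) / 23.3571
= -12.6667 / 23.3571
= -0.54

-0.54


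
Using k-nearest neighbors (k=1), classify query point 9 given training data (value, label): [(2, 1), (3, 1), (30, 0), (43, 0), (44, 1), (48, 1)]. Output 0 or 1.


Distances from query 9:
Point 3 (class 1): distance = 6
K=1 nearest neighbors: classes = [1]
Votes for class 1: 1 / 1
Majority vote => class 1

1


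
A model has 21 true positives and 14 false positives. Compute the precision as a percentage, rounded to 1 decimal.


Precision = TP / (TP + FP) * 100
= 21 / (21 + 14)
= 21 / 35
= 0.6
= 60.0%

60.0


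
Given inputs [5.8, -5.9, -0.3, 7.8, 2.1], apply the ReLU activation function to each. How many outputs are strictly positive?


ReLU(x) = max(0, x) for each element:
ReLU(5.8) = 5.8
ReLU(-5.9) = 0
ReLU(-0.3) = 0
ReLU(7.8) = 7.8
ReLU(2.1) = 2.1
Active neurons (>0): 3

3


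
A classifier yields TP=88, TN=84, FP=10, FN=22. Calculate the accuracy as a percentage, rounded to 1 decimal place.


Accuracy = (TP + TN) / (TP + TN + FP + FN) * 100
= (88 + 84) / (88 + 84 + 10 + 22)
= 172 / 204
= 0.8431
= 84.3%

84.3


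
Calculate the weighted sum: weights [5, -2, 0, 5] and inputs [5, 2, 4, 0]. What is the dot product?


Element-wise products:
5 * 5 = 25
-2 * 2 = -4
0 * 4 = 0
5 * 0 = 0
Sum = 25 + -4 + 0 + 0
= 21

21


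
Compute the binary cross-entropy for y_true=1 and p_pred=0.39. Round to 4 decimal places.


For y=1: Loss = -log(p)
= -log(0.39)
= -(-0.9416)
= 0.9416

0.9416


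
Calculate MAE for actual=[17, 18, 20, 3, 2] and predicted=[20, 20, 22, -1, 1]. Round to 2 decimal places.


Absolute errors: [3, 2, 2, 4, 1]
Sum of absolute errors = 12
MAE = 12 / 5 = 2.40

2.40


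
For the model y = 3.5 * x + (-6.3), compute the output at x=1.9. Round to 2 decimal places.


y = 3.5 * 1.9 + (-6.3)
= 6.65 + (-6.3)
= 0.35

0.35


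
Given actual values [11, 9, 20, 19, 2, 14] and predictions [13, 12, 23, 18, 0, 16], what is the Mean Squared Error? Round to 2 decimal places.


Differences: [-2, -3, -3, 1, 2, -2]
Squared errors: [4, 9, 9, 1, 4, 4]
Sum of squared errors = 31
MSE = 31 / 6 = 5.17

5.17


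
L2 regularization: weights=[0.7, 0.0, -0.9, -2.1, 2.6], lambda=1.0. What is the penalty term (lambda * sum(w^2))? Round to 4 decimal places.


Squaring each weight:
0.7^2 = 0.49
0.0^2 = 0.0
(-0.9)^2 = 0.81
(-2.1)^2 = 4.41
2.6^2 = 6.76
Sum of squares = 12.47
Penalty = 1.0 * 12.47 = 12.4700

12.4700


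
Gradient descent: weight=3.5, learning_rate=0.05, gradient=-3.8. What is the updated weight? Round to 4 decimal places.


w_new = w_old - lr * gradient
= 3.5 - 0.05 * -3.8
= 3.5 - (-0.19)
= 3.6900

3.6900


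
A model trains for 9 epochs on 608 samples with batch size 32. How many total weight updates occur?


Iterations per epoch = 608 / 32 = 19
Total updates = iterations_per_epoch * epochs
= 19 * 9
= 171

171


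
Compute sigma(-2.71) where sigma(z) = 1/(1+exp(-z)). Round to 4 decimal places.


sigmoid(z) = 1 / (1 + exp(-z))
exp(-(-2.71)) = exp(2.71) = 15.0293
1 + 15.0293 = 16.0293
1 / 16.0293 = 0.0624

0.0624


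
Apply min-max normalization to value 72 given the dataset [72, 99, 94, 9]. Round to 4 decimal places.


Min = 9, Max = 99
Range = 99 - 9 = 90
Scaled = (x - min) / (max - min)
= (72 - 9) / 90
= 63 / 90
= 0.7000

0.7000


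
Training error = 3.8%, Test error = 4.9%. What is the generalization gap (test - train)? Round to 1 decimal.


Generalization gap = test_error - train_error
= 4.9 - 3.8
= 1.1%
A small gap suggests good generalization.

1.1


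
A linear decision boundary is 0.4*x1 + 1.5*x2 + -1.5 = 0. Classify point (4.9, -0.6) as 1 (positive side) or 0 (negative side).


Compute 0.4 * 4.9 + 1.5 * -0.6 + -1.5
= 1.96 + -0.9 + -1.5
= -0.44
Since -0.44 < 0, the point is on the negative side.

0


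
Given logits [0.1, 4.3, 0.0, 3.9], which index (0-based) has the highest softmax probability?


Softmax is a monotonic transformation, so it preserves the argmax.
We need to find the index of the maximum logit.
Index 0: 0.1
Index 1: 4.3
Index 2: 0.0
Index 3: 3.9
Maximum logit = 4.3 at index 1

1


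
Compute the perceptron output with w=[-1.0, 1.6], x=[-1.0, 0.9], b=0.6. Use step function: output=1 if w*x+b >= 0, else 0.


z = w . x + b
= -1.0*-1.0 + 1.6*0.9 + 0.6
= 1.0 + 1.44 + 0.6
= 2.44 + 0.6
= 3.04
Since z = 3.04 >= 0, output = 1

1


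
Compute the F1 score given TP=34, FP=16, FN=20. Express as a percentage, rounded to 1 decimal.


Precision = TP / (TP + FP) = 34 / 50 = 0.68
Recall = TP / (TP + FN) = 34 / 54 = 0.6296
F1 = 2 * P * R / (P + R)
= 2 * 0.68 * 0.6296 / (0.68 + 0.6296)
= 0.8563 / 1.3096
= 0.6538
As percentage: 65.4%

65.4


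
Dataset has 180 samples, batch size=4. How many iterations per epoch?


Iterations per epoch = dataset_size / batch_size
= 180 / 4
= 45

45


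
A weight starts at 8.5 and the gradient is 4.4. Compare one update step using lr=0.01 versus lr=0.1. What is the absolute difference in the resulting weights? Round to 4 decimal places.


With lr=0.01: w_new = 8.5 - 0.01 * 4.4 = 8.456
With lr=0.1: w_new = 8.5 - 0.1 * 4.4 = 8.06
Absolute difference = |8.456 - 8.06|
= 0.3960

0.3960


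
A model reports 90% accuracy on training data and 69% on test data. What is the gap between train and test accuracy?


Gap = train_accuracy - test_accuracy
= 90 - 69
= 21%
This large gap strongly indicates overfitting.

21


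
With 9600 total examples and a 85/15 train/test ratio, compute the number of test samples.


Train samples = 9600 * 85% = 8160
Test samples = 9600 - 8160
= 1440

1440


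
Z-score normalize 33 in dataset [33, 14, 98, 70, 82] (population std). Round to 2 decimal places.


Mean = (33 + 14 + 98 + 70 + 82) / 5 = 59.4
Variance = sum((x_i - mean)^2) / n = 974.24
Std = sqrt(974.24) = 31.2128
Z = (x - mean) / std
= (33 - 59.4) / 31.2128
= -26.4 / 31.2128
= -0.85

-0.85


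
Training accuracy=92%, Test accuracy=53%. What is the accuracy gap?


Gap = train_accuracy - test_accuracy
= 92 - 53
= 39%
This large gap strongly indicates overfitting.

39


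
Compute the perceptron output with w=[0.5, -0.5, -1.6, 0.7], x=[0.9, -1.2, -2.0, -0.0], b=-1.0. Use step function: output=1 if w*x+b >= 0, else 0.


z = w . x + b
= 0.5*0.9 + -0.5*-1.2 + -1.6*-2.0 + 0.7*-0.0 + -1.0
= 0.45 + 0.6 + 3.2 + -0.0 + -1.0
= 4.25 + -1.0
= 3.25
Since z = 3.25 >= 0, output = 1

1


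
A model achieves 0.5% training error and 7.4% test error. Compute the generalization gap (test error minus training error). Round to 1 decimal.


Generalization gap = test_error - train_error
= 7.4 - 0.5
= 6.9%
A moderate gap.

6.9


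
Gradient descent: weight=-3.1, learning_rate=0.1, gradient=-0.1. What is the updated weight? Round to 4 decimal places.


w_new = w_old - lr * gradient
= -3.1 - 0.1 * -0.1
= -3.1 - (-0.01)
= -3.0900

-3.0900


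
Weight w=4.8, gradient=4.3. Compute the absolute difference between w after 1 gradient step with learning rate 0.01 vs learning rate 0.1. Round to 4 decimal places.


With lr=0.01: w_new = 4.8 - 0.01 * 4.3 = 4.757
With lr=0.1: w_new = 4.8 - 0.1 * 4.3 = 4.37
Absolute difference = |4.757 - 4.37|
= 0.3870

0.3870


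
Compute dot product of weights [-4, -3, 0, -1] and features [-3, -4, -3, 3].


Element-wise products:
-4 * -3 = 12
-3 * -4 = 12
0 * -3 = 0
-1 * 3 = -3
Sum = 12 + 12 + 0 + -3
= 21

21


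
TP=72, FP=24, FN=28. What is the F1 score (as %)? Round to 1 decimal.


Precision = TP / (TP + FP) = 72 / 96 = 0.75
Recall = TP / (TP + FN) = 72 / 100 = 0.72
F1 = 2 * P * R / (P + R)
= 2 * 0.75 * 0.72 / (0.75 + 0.72)
= 1.08 / 1.47
= 0.7347
As percentage: 73.5%

73.5


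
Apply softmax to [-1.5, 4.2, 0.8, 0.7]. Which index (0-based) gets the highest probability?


Softmax is a monotonic transformation, so it preserves the argmax.
We need to find the index of the maximum logit.
Index 0: -1.5
Index 1: 4.2
Index 2: 0.8
Index 3: 0.7
Maximum logit = 4.2 at index 1

1


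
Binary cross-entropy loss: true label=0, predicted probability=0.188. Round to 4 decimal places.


For y=0: Loss = -log(1-p)
= -log(1 - 0.188)
= -log(0.812)
= -(-0.2083)
= 0.2083

0.2083


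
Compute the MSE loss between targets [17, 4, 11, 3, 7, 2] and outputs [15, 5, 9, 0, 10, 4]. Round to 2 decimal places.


Differences: [2, -1, 2, 3, -3, -2]
Squared errors: [4, 1, 4, 9, 9, 4]
Sum of squared errors = 31
MSE = 31 / 6 = 5.17

5.17


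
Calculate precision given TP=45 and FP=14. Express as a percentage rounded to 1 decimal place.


Precision = TP / (TP + FP) * 100
= 45 / (45 + 14)
= 45 / 59
= 0.7627
= 76.3%

76.3


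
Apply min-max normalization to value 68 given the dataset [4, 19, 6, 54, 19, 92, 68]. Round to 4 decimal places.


Min = 4, Max = 92
Range = 92 - 4 = 88
Scaled = (x - min) / (max - min)
= (68 - 4) / 88
= 64 / 88
= 0.7273

0.7273


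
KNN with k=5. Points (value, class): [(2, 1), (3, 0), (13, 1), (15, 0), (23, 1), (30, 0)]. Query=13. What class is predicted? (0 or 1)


Distances from query 13:
Point 13 (class 1): distance = 0
Point 15 (class 0): distance = 2
Point 3 (class 0): distance = 10
Point 23 (class 1): distance = 10
Point 2 (class 1): distance = 11
K=5 nearest neighbors: classes = [1, 0, 0, 1, 1]
Votes for class 1: 3 / 5
Majority vote => class 1

1


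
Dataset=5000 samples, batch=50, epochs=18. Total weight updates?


Iterations per epoch = 5000 / 50 = 100
Total updates = iterations_per_epoch * epochs
= 100 * 18
= 1800

1800


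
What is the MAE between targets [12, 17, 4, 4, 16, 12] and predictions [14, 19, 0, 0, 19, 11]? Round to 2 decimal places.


Absolute errors: [2, 2, 4, 4, 3, 1]
Sum of absolute errors = 16
MAE = 16 / 6 = 2.67

2.67


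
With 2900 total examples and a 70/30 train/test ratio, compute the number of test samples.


Train samples = 2900 * 70% = 2030
Test samples = 2900 - 2030
= 870

870


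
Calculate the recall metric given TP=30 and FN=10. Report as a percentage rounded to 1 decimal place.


Recall = TP / (TP + FN) * 100
= 30 / (30 + 10)
= 30 / 40
= 0.75
= 75.0%

75.0


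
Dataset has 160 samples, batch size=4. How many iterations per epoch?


Iterations per epoch = dataset_size / batch_size
= 160 / 4
= 40

40


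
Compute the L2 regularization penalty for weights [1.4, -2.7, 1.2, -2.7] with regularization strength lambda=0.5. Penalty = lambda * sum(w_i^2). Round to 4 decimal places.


Squaring each weight:
1.4^2 = 1.96
(-2.7)^2 = 7.29
1.2^2 = 1.44
(-2.7)^2 = 7.29
Sum of squares = 17.98
Penalty = 0.5 * 17.98 = 8.9900

8.9900


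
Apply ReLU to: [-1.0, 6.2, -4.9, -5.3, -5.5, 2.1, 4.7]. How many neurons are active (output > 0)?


ReLU(x) = max(0, x) for each element:
ReLU(-1.0) = 0
ReLU(6.2) = 6.2
ReLU(-4.9) = 0
ReLU(-5.3) = 0
ReLU(-5.5) = 0
ReLU(2.1) = 2.1
ReLU(4.7) = 4.7
Active neurons (>0): 3

3


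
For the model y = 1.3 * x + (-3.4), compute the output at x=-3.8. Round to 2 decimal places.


y = 1.3 * -3.8 + (-3.4)
= -4.94 + (-3.4)
= -8.34

-8.34


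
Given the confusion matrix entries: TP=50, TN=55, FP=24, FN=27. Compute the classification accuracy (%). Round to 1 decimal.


Accuracy = (TP + TN) / (TP + TN + FP + FN) * 100
= (50 + 55) / (50 + 55 + 24 + 27)
= 105 / 156
= 0.6731
= 67.3%

67.3


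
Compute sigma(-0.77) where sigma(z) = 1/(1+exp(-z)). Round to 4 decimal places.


sigmoid(z) = 1 / (1 + exp(-z))
exp(-(-0.77)) = exp(0.77) = 2.1598
1 + 2.1598 = 3.1598
1 / 3.1598 = 0.3165

0.3165


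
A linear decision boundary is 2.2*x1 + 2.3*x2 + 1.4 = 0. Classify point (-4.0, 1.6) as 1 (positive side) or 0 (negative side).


Compute 2.2 * -4.0 + 2.3 * 1.6 + 1.4
= -8.8 + 3.68 + 1.4
= -3.72
Since -3.72 < 0, the point is on the negative side.

0


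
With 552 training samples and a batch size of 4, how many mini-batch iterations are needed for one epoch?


Iterations per epoch = dataset_size / batch_size
= 552 / 4
= 138

138


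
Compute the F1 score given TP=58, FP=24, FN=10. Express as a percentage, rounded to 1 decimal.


Precision = TP / (TP + FP) = 58 / 82 = 0.7073
Recall = TP / (TP + FN) = 58 / 68 = 0.8529
F1 = 2 * P * R / (P + R)
= 2 * 0.7073 * 0.8529 / (0.7073 + 0.8529)
= 1.2066 / 1.5603
= 0.7733
As percentage: 77.3%

77.3


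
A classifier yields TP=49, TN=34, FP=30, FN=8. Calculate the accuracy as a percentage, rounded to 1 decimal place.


Accuracy = (TP + TN) / (TP + TN + FP + FN) * 100
= (49 + 34) / (49 + 34 + 30 + 8)
= 83 / 121
= 0.686
= 68.6%

68.6


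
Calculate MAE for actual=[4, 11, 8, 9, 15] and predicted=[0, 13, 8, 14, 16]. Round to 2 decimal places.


Absolute errors: [4, 2, 0, 5, 1]
Sum of absolute errors = 12
MAE = 12 / 5 = 2.40

2.40


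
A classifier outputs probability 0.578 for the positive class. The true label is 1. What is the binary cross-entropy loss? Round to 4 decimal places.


For y=1: Loss = -log(p)
= -log(0.578)
= -(-0.5482)
= 0.5482

0.5482


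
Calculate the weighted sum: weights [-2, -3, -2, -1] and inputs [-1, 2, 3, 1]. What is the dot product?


Element-wise products:
-2 * -1 = 2
-3 * 2 = -6
-2 * 3 = -6
-1 * 1 = -1
Sum = 2 + -6 + -6 + -1
= -11

-11


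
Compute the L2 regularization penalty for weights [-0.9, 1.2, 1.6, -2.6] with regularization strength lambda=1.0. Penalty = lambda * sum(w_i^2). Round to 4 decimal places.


Squaring each weight:
(-0.9)^2 = 0.81
1.2^2 = 1.44
1.6^2 = 2.56
(-2.6)^2 = 6.76
Sum of squares = 11.57
Penalty = 1.0 * 11.57 = 11.5700

11.5700


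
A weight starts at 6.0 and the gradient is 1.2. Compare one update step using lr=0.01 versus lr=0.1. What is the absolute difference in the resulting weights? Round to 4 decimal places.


With lr=0.01: w_new = 6.0 - 0.01 * 1.2 = 5.988
With lr=0.1: w_new = 6.0 - 0.1 * 1.2 = 5.88
Absolute difference = |5.988 - 5.88|
= 0.1080

0.1080


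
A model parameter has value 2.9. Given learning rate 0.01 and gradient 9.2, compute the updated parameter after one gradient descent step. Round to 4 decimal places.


w_new = w_old - lr * gradient
= 2.9 - 0.01 * 9.2
= 2.9 - (0.092)
= 2.8080

2.8080


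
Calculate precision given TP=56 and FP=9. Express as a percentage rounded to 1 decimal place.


Precision = TP / (TP + FP) * 100
= 56 / (56 + 9)
= 56 / 65
= 0.8615
= 86.2%

86.2


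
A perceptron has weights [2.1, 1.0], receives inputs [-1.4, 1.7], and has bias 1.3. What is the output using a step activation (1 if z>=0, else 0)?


z = w . x + b
= 2.1*-1.4 + 1.0*1.7 + 1.3
= -2.94 + 1.7 + 1.3
= -1.24 + 1.3
= 0.06
Since z = 0.06 >= 0, output = 1

1


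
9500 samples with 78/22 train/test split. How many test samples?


Train samples = 9500 * 78% = 7410
Test samples = 9500 - 7410
= 2090

2090


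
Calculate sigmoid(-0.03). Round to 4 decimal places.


sigmoid(z) = 1 / (1 + exp(-z))
exp(-(-0.03)) = exp(0.03) = 1.0305
1 + 1.0305 = 2.0305
1 / 2.0305 = 0.4925

0.4925


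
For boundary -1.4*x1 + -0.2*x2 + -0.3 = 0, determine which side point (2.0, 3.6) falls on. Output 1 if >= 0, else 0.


Compute -1.4 * 2.0 + -0.2 * 3.6 + -0.3
= -2.8 + -0.72 + -0.3
= -3.82
Since -3.82 < 0, the point is on the negative side.

0


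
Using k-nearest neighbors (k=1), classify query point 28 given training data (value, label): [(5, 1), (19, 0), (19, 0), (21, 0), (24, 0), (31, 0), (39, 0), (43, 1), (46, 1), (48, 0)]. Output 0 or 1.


Distances from query 28:
Point 31 (class 0): distance = 3
K=1 nearest neighbors: classes = [0]
Votes for class 1: 0 / 1
Majority vote => class 0

0


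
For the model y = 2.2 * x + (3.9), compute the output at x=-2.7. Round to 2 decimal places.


y = 2.2 * -2.7 + (3.9)
= -5.94 + (3.9)
= -2.04

-2.04


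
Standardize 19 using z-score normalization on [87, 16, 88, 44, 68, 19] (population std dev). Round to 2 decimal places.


Mean = (87 + 16 + 88 + 44 + 68 + 19) / 6 = 53.6667
Variance = sum((x_i - mean)^2) / n = 868.2222
Std = sqrt(868.2222) = 29.4656
Z = (x - mean) / std
= (19 - 53.6667) / 29.4656
= -34.6667 / 29.4656
= -1.18

-1.18


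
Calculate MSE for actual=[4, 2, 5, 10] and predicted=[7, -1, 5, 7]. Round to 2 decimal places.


Differences: [-3, 3, 0, 3]
Squared errors: [9, 9, 0, 9]
Sum of squared errors = 27
MSE = 27 / 4 = 6.75

6.75


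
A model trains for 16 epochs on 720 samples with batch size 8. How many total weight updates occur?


Iterations per epoch = 720 / 8 = 90
Total updates = iterations_per_epoch * epochs
= 90 * 16
= 1440

1440


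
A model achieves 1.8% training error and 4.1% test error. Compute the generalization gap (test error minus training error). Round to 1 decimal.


Generalization gap = test_error - train_error
= 4.1 - 1.8
= 2.3%
A moderate gap.

2.3


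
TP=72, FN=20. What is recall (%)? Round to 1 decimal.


Recall = TP / (TP + FN) * 100
= 72 / (72 + 20)
= 72 / 92
= 0.7826
= 78.3%

78.3


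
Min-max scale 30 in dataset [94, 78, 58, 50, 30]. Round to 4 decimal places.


Min = 30, Max = 94
Range = 94 - 30 = 64
Scaled = (x - min) / (max - min)
= (30 - 30) / 64
= 0 / 64
= 0.0000

0.0000


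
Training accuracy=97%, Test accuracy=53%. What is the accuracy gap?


Gap = train_accuracy - test_accuracy
= 97 - 53
= 44%
This large gap strongly indicates overfitting.

44


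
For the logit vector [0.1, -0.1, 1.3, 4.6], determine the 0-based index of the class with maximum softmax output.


Softmax is a monotonic transformation, so it preserves the argmax.
We need to find the index of the maximum logit.
Index 0: 0.1
Index 1: -0.1
Index 2: 1.3
Index 3: 4.6
Maximum logit = 4.6 at index 3

3


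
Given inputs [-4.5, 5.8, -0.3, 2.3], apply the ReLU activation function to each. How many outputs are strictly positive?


ReLU(x) = max(0, x) for each element:
ReLU(-4.5) = 0
ReLU(5.8) = 5.8
ReLU(-0.3) = 0
ReLU(2.3) = 2.3
Active neurons (>0): 2

2


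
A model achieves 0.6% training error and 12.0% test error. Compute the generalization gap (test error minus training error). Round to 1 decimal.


Generalization gap = test_error - train_error
= 12.0 - 0.6
= 11.4%
A large gap suggests overfitting.

11.4


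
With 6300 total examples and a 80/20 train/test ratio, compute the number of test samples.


Train samples = 6300 * 80% = 5040
Test samples = 6300 - 5040
= 1260

1260


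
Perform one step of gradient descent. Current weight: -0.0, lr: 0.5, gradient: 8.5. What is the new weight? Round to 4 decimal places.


w_new = w_old - lr * gradient
= -0.0 - 0.5 * 8.5
= -0.0 - (4.25)
= -4.2500

-4.2500


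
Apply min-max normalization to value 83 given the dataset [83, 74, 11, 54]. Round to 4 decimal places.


Min = 11, Max = 83
Range = 83 - 11 = 72
Scaled = (x - min) / (max - min)
= (83 - 11) / 72
= 72 / 72
= 1.0000

1.0000


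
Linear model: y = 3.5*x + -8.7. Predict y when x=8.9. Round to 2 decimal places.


y = 3.5 * 8.9 + (-8.7)
= 31.15 + (-8.7)
= 22.45

22.45


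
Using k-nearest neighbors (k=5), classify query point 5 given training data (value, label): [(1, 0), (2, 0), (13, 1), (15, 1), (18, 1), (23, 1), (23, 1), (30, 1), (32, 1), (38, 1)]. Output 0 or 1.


Distances from query 5:
Point 2 (class 0): distance = 3
Point 1 (class 0): distance = 4
Point 13 (class 1): distance = 8
Point 15 (class 1): distance = 10
Point 18 (class 1): distance = 13
K=5 nearest neighbors: classes = [0, 0, 1, 1, 1]
Votes for class 1: 3 / 5
Majority vote => class 1

1


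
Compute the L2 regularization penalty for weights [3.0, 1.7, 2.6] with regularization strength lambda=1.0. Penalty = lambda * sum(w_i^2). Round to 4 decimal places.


Squaring each weight:
3.0^2 = 9.0
1.7^2 = 2.89
2.6^2 = 6.76
Sum of squares = 18.65
Penalty = 1.0 * 18.65 = 18.6500

18.6500


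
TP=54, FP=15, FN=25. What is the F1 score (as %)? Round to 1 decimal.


Precision = TP / (TP + FP) = 54 / 69 = 0.7826
Recall = TP / (TP + FN) = 54 / 79 = 0.6835
F1 = 2 * P * R / (P + R)
= 2 * 0.7826 * 0.6835 / (0.7826 + 0.6835)
= 1.0699 / 1.4662
= 0.7297
As percentage: 73.0%

73.0


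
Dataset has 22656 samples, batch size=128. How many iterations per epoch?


Iterations per epoch = dataset_size / batch_size
= 22656 / 128
= 177

177


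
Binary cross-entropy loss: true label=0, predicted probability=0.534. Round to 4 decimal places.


For y=0: Loss = -log(1-p)
= -log(1 - 0.534)
= -log(0.466)
= -(-0.7636)
= 0.7636

0.7636


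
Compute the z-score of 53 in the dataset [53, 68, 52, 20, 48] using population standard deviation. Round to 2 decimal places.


Mean = (53 + 68 + 52 + 20 + 48) / 5 = 48.2
Variance = sum((x_i - mean)^2) / n = 244.96
Std = sqrt(244.96) = 15.6512
Z = (x - mean) / std
= (53 - 48.2) / 15.6512
= 4.8 / 15.6512
= 0.31

0.31


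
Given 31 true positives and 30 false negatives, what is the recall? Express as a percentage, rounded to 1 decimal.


Recall = TP / (TP + FN) * 100
= 31 / (31 + 30)
= 31 / 61
= 0.5082
= 50.8%

50.8


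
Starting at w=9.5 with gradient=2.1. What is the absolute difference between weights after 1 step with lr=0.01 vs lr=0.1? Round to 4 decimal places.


With lr=0.01: w_new = 9.5 - 0.01 * 2.1 = 9.479
With lr=0.1: w_new = 9.5 - 0.1 * 2.1 = 9.29
Absolute difference = |9.479 - 9.29|
= 0.1890

0.1890


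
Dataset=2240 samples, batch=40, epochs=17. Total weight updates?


Iterations per epoch = 2240 / 40 = 56
Total updates = iterations_per_epoch * epochs
= 56 * 17
= 952

952


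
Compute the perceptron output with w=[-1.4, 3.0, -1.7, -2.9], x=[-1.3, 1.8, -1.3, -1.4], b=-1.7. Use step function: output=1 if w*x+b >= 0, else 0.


z = w . x + b
= -1.4*-1.3 + 3.0*1.8 + -1.7*-1.3 + -2.9*-1.4 + -1.7
= 1.82 + 5.4 + 2.21 + 4.06 + -1.7
= 13.49 + -1.7
= 11.79
Since z = 11.79 >= 0, output = 1

1


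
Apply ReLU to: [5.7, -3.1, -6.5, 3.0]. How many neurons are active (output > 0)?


ReLU(x) = max(0, x) for each element:
ReLU(5.7) = 5.7
ReLU(-3.1) = 0
ReLU(-6.5) = 0
ReLU(3.0) = 3.0
Active neurons (>0): 2

2


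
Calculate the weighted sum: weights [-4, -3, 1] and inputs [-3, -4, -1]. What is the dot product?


Element-wise products:
-4 * -3 = 12
-3 * -4 = 12
1 * -1 = -1
Sum = 12 + 12 + -1
= 23

23


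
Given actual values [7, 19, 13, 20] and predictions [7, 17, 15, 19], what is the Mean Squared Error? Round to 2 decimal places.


Differences: [0, 2, -2, 1]
Squared errors: [0, 4, 4, 1]
Sum of squared errors = 9
MSE = 9 / 4 = 2.25

2.25


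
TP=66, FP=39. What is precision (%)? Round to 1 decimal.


Precision = TP / (TP + FP) * 100
= 66 / (66 + 39)
= 66 / 105
= 0.6286
= 62.9%

62.9


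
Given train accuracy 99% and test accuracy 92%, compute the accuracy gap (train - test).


Gap = train_accuracy - test_accuracy
= 99 - 92
= 7%
This moderate gap may indicate mild overfitting.

7


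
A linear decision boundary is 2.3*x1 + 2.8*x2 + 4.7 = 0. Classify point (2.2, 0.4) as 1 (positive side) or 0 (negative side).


Compute 2.3 * 2.2 + 2.8 * 0.4 + 4.7
= 5.06 + 1.12 + 4.7
= 10.88
Since 10.88 >= 0, the point is on the positive side.

1


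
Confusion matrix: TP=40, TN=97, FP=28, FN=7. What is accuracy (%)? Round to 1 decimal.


Accuracy = (TP + TN) / (TP + TN + FP + FN) * 100
= (40 + 97) / (40 + 97 + 28 + 7)
= 137 / 172
= 0.7965
= 79.7%

79.7


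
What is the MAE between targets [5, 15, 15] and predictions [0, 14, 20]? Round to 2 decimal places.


Absolute errors: [5, 1, 5]
Sum of absolute errors = 11
MAE = 11 / 3 = 3.67

3.67


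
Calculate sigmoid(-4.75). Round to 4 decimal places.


sigmoid(z) = 1 / (1 + exp(-z))
exp(-(-4.75)) = exp(4.75) = 115.5843
1 + 115.5843 = 116.5843
1 / 116.5843 = 0.0086

0.0086


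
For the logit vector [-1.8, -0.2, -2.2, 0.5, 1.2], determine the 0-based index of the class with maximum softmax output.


Softmax is a monotonic transformation, so it preserves the argmax.
We need to find the index of the maximum logit.
Index 0: -1.8
Index 1: -0.2
Index 2: -2.2
Index 3: 0.5
Index 4: 1.2
Maximum logit = 1.2 at index 4

4


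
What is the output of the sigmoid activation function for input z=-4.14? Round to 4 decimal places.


sigmoid(z) = 1 / (1 + exp(-z))
exp(-(-4.14)) = exp(4.14) = 62.8028
1 + 62.8028 = 63.8028
1 / 63.8028 = 0.0157

0.0157


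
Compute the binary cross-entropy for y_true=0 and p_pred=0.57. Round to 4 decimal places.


For y=0: Loss = -log(1-p)
= -log(1 - 0.57)
= -log(0.43)
= -(-0.844)
= 0.8440

0.8440


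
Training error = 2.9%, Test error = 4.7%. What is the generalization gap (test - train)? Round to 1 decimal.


Generalization gap = test_error - train_error
= 4.7 - 2.9
= 1.8%
A small gap suggests good generalization.

1.8


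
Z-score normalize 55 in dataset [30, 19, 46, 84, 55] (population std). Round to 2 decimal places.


Mean = (30 + 19 + 46 + 84 + 55) / 5 = 46.8
Variance = sum((x_i - mean)^2) / n = 501.36
Std = sqrt(501.36) = 22.3911
Z = (x - mean) / std
= (55 - 46.8) / 22.3911
= 8.2 / 22.3911
= 0.37

0.37


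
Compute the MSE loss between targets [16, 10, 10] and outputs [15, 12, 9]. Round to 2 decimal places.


Differences: [1, -2, 1]
Squared errors: [1, 4, 1]
Sum of squared errors = 6
MSE = 6 / 3 = 2.00

2.00


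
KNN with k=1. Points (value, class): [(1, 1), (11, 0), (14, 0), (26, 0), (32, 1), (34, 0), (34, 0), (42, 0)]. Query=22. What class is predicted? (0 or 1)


Distances from query 22:
Point 26 (class 0): distance = 4
K=1 nearest neighbors: classes = [0]
Votes for class 1: 0 / 1
Majority vote => class 0

0


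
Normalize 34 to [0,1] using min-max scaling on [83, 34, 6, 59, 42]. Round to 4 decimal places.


Min = 6, Max = 83
Range = 83 - 6 = 77
Scaled = (x - min) / (max - min)
= (34 - 6) / 77
= 28 / 77
= 0.3636

0.3636


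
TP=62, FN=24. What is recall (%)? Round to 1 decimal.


Recall = TP / (TP + FN) * 100
= 62 / (62 + 24)
= 62 / 86
= 0.7209
= 72.1%

72.1


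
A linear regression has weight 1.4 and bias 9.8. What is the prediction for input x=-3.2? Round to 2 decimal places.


y = 1.4 * -3.2 + (9.8)
= -4.48 + (9.8)
= 5.32

5.32


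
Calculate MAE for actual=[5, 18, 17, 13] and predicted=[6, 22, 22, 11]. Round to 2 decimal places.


Absolute errors: [1, 4, 5, 2]
Sum of absolute errors = 12
MAE = 12 / 4 = 3.00

3.00


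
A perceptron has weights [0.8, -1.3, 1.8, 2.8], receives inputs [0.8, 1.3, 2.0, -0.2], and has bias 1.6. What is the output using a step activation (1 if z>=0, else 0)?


z = w . x + b
= 0.8*0.8 + -1.3*1.3 + 1.8*2.0 + 2.8*-0.2 + 1.6
= 0.64 + -1.69 + 3.6 + -0.56 + 1.6
= 1.99 + 1.6
= 3.59
Since z = 3.59 >= 0, output = 1

1


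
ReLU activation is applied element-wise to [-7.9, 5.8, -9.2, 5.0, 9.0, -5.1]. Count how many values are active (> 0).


ReLU(x) = max(0, x) for each element:
ReLU(-7.9) = 0
ReLU(5.8) = 5.8
ReLU(-9.2) = 0
ReLU(5.0) = 5.0
ReLU(9.0) = 9.0
ReLU(-5.1) = 0
Active neurons (>0): 3

3


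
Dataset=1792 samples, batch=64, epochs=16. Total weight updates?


Iterations per epoch = 1792 / 64 = 28
Total updates = iterations_per_epoch * epochs
= 28 * 16
= 448

448


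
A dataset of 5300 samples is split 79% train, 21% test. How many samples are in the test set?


Train samples = 5300 * 79% = 4187
Test samples = 5300 - 4187
= 1113

1113


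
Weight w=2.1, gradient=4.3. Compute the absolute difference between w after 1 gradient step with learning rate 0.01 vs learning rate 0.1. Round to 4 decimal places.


With lr=0.01: w_new = 2.1 - 0.01 * 4.3 = 2.057
With lr=0.1: w_new = 2.1 - 0.1 * 4.3 = 1.67
Absolute difference = |2.057 - 1.67|
= 0.3870

0.3870


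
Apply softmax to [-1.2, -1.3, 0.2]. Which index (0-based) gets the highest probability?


Softmax is a monotonic transformation, so it preserves the argmax.
We need to find the index of the maximum logit.
Index 0: -1.2
Index 1: -1.3
Index 2: 0.2
Maximum logit = 0.2 at index 2

2


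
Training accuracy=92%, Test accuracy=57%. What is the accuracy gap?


Gap = train_accuracy - test_accuracy
= 92 - 57
= 35%
This large gap strongly indicates overfitting.

35


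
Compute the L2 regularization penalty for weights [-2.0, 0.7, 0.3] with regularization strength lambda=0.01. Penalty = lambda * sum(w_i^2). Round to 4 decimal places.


Squaring each weight:
(-2.0)^2 = 4.0
0.7^2 = 0.49
0.3^2 = 0.09
Sum of squares = 4.58
Penalty = 0.01 * 4.58 = 0.0458

0.0458


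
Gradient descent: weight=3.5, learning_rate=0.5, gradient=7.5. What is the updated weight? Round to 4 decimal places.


w_new = w_old - lr * gradient
= 3.5 - 0.5 * 7.5
= 3.5 - (3.75)
= -0.2500

-0.2500


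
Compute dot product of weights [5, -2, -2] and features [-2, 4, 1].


Element-wise products:
5 * -2 = -10
-2 * 4 = -8
-2 * 1 = -2
Sum = -10 + -8 + -2
= -20

-20


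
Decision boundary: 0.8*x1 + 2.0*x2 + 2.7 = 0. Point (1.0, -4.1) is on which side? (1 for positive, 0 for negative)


Compute 0.8 * 1.0 + 2.0 * -4.1 + 2.7
= 0.8 + -8.2 + 2.7
= -4.7
Since -4.7 < 0, the point is on the negative side.

0


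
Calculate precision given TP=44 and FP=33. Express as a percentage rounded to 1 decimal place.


Precision = TP / (TP + FP) * 100
= 44 / (44 + 33)
= 44 / 77
= 0.5714
= 57.1%

57.1


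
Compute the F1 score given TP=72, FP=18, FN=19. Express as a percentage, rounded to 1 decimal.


Precision = TP / (TP + FP) = 72 / 90 = 0.8
Recall = TP / (TP + FN) = 72 / 91 = 0.7912
F1 = 2 * P * R / (P + R)
= 2 * 0.8 * 0.7912 / (0.8 + 0.7912)
= 1.2659 / 1.5912
= 0.7956
As percentage: 79.6%

79.6
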